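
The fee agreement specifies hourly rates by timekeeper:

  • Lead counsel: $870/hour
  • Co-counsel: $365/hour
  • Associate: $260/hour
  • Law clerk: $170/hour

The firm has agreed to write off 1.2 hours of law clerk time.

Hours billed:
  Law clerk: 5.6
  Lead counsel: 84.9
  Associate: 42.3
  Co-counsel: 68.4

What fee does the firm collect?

Lead counsel: 84.9 × $870 = $73,863.00
Co-counsel: 68.4 × $365 = $24,966.00
Associate: 42.3 × $260 = $10,998.00
Law clerk: 5.6 × $170 = $952.00
Subtotal: $110,779.00
Write-off: 1.2 × $170 = $204.00
Total: $110,779.00 − $204.00 = $110,575.00

$110,575.00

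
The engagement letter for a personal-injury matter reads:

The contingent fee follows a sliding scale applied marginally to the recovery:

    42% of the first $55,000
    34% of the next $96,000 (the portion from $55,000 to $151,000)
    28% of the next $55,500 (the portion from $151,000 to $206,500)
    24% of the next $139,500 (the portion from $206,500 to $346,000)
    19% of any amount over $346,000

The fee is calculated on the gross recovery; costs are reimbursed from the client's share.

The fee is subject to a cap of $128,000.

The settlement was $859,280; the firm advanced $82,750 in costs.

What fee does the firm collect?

$128,000.00

Fee base is the gross recovery, $859,280; costs are reimbursed separately.
First $55,000 at 42% = $23,100.00
Next $96,000 at 34% = $32,640.00
Next $55,500 at 28% = $15,540.00
Next $139,500 at 24% = $33,480.00
Remaining $513,280 at 19% = $97,523.20
Fee: $23,100.00 + $32,640.00 + $15,540.00 + $33,480.00 + $97,523.20 = $202,283.20
$202,283.20 exceeds the $128,000 cap, so the fee is capped at $128,000.00.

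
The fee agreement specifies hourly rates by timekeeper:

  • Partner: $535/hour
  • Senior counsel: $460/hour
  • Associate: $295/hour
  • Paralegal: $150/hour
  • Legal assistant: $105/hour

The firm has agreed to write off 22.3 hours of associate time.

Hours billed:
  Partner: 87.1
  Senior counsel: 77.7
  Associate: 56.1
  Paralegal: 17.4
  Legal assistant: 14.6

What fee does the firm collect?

Partner: 87.1 × $535 = $46,598.50
Senior counsel: 77.7 × $460 = $35,742.00
Associate: 56.1 × $295 = $16,549.50
Paralegal: 17.4 × $150 = $2,610.00
Legal assistant: 14.6 × $105 = $1,533.00
Subtotal: $103,033.00
Write-off: 22.3 × $295 = $6,578.50
Total: $103,033.00 − $6,578.50 = $96,454.50

$96,454.50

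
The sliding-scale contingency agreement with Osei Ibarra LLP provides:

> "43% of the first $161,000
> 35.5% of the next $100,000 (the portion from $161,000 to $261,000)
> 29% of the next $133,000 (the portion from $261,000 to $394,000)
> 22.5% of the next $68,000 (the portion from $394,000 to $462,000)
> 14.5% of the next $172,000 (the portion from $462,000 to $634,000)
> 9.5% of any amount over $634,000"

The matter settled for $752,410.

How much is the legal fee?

$194,788.95

First $161,000 at 43% = $69,230.00
Next $100,000 at 35.5% = $35,500.00
Next $133,000 at 29% = $38,570.00
Next $68,000 at 22.5% = $15,300.00
Next $172,000 at 14.5% = $24,940.00
Remaining $118,410 at 9.5% = $11,248.95
Fee: $69,230.00 + $35,500.00 + $38,570.00 + $15,300.00 + $24,940.00 + $11,248.95 = $194,788.95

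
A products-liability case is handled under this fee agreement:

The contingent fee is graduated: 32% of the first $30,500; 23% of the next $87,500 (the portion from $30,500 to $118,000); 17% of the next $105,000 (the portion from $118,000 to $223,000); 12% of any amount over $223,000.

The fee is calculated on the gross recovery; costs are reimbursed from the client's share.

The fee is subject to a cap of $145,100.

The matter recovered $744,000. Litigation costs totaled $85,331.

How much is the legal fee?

Fee base is the gross recovery, $744,000; costs are reimbursed separately.
First $30,500 at 32% = $9,760.00
Next $87,500 at 23% = $20,125.00
Next $105,000 at 17% = $17,850.00
Remaining $521,000 at 12% = $62,520.00
Fee: $9,760.00 + $20,125.00 + $17,850.00 + $62,520.00 = $110,255.00
$110,255.00 is under the $145,100 cap.

$110,255.00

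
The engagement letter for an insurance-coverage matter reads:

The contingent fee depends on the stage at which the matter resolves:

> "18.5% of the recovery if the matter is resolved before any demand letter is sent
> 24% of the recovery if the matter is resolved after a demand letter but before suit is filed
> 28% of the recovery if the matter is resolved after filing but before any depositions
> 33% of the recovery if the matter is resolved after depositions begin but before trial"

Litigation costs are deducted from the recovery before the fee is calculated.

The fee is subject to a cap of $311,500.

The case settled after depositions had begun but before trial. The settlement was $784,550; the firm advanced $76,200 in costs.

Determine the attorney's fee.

Fee base (net of costs): $784,550 − $76,200 = $708,350
The matter settled after depositions had begun but before trial, so the 33% rate applies.
$708,350 × 33% = $233,755.50
$233,755.50 is under the $311,500 cap.

$233,755.50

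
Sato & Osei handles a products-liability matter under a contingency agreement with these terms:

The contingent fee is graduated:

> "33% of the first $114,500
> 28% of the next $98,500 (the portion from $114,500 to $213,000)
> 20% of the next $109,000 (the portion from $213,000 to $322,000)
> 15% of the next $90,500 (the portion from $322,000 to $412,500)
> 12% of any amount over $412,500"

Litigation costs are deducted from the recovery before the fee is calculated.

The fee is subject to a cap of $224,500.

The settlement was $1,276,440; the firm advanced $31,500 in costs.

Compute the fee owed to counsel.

Fee base (net of costs): $1,276,440 − $31,500 = $1,244,940
First $114,500 at 33% = $37,785.00
Next $98,500 at 28% = $27,580.00
Next $109,000 at 20% = $21,800.00
Next $90,500 at 15% = $13,575.00
Remaining $832,440 at 12% = $99,892.80
Fee: $37,785.00 + $27,580.00 + $21,800.00 + $13,575.00 + $99,892.80 = $200,632.80
$200,632.80 is under the $224,500 cap.

$200,632.80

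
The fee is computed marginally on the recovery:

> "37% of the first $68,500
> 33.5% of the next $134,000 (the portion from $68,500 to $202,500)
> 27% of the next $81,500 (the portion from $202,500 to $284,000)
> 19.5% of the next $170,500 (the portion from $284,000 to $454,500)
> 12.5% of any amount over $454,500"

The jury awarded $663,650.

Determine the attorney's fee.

$151,631.25

First $68,500 at 37% = $25,345.00
Next $134,000 at 33.5% = $44,890.00
Next $81,500 at 27% = $22,005.00
Next $170,500 at 19.5% = $33,247.50
Remaining $209,150 at 12.5% = $26,143.75
Fee: $25,345.00 + $44,890.00 + $22,005.00 + $33,247.50 + $26,143.75 = $151,631.25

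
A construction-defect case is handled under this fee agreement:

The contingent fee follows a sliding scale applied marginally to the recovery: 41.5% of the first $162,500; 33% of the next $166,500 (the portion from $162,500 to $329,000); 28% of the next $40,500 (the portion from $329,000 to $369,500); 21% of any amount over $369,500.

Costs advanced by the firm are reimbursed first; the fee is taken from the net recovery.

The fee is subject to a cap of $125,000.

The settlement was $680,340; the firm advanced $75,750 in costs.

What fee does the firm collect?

$125,000.00

Fee base (net of costs): $680,340 − $75,750 = $604,590
First $162,500 at 41.5% = $67,437.50
Next $166,500 at 33% = $54,945.00
Next $40,500 at 28% = $11,340.00
Remaining $235,090 at 21% = $49,368.90
Fee: $67,437.50 + $54,945.00 + $11,340.00 + $49,368.90 = $183,091.40
$183,091.40 exceeds the $125,000 cap, so the fee is capped at $125,000.00.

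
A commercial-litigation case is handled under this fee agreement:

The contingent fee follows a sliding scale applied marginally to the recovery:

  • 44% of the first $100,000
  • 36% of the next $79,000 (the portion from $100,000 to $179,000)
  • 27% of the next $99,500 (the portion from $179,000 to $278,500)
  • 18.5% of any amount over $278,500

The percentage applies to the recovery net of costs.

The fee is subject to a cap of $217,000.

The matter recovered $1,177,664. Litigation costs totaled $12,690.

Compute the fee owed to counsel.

Fee base (net of costs): $1,177,664 − $12,690 = $1,164,974
First $100,000 at 44% = $44,000.00
Next $79,000 at 36% = $28,440.00
Next $99,500 at 27% = $26,865.00
Remaining $886,474 at 18.5% = $163,997.69
Fee: $44,000.00 + $28,440.00 + $26,865.00 + $163,997.69 = $263,302.69
$263,302.69 exceeds the $217,000 cap, so the fee is capped at $217,000.00.

$217,000.00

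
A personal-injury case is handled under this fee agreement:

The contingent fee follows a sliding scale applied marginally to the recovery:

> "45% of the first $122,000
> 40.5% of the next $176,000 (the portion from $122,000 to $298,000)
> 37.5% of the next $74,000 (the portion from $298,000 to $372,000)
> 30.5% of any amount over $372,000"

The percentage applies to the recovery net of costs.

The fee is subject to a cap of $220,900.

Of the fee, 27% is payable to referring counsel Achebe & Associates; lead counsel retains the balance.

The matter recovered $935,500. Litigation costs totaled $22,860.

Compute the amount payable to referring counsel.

Fee base (net of costs): $935,500 − $22,860 = $912,640
First $122,000 at 45% = $54,900.00
Next $176,000 at 40.5% = $71,280.00
Next $74,000 at 37.5% = $27,750.00
Remaining $540,640 at 30.5% = $164,895.20
Fee: $54,900.00 + $71,280.00 + $27,750.00 + $164,895.20 = $318,825.20
$318,825.20 exceeds the $220,900 cap, so the fee is capped at $220,900.00.
Referral share: 27% of $220,900.00 = $59,643.00; lead counsel retains $220,900.00 − $59,643.00 = $161,257.00.

$59,643.00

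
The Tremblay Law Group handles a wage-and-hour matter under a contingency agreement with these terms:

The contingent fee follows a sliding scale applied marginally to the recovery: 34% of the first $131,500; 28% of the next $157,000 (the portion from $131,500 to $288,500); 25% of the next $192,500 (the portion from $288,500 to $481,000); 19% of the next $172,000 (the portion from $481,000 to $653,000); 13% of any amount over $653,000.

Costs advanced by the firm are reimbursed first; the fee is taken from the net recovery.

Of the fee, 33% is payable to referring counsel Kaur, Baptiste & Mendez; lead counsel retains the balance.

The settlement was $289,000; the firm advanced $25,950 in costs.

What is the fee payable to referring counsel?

$26,909.52

Fee base (net of costs): $289,000 − $25,950 = $263,050
First $131,500 at 34% = $44,710.00
Remaining $131,550 at 28% = $36,834.00
Fee: $44,710.00 + $36,834.00 = $81,544.00
Referral share: 33% of $81,544.00 = $26,909.52; lead counsel retains $81,544.00 − $26,909.52 = $54,634.48.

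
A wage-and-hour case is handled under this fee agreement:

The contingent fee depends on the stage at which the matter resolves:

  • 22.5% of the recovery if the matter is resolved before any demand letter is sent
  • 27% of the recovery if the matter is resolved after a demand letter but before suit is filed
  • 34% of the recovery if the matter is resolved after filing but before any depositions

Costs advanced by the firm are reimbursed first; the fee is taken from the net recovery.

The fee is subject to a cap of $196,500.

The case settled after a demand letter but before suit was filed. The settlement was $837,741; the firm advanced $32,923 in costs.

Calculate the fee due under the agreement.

Fee base (net of costs): $837,741 − $32,923 = $804,818
The matter settled after a demand letter but before suit was filed, so the 27% rate applies.
$804,818 × 27% = $217,300.86
$217,300.86 exceeds the $196,500 cap, so the fee is capped at $196,500.00.

$196,500.00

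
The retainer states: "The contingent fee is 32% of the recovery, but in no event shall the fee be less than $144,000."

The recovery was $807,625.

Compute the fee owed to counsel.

32% of $807,625 = $258,440.00
That exceeds the $144,000 minimum.

$258,440.00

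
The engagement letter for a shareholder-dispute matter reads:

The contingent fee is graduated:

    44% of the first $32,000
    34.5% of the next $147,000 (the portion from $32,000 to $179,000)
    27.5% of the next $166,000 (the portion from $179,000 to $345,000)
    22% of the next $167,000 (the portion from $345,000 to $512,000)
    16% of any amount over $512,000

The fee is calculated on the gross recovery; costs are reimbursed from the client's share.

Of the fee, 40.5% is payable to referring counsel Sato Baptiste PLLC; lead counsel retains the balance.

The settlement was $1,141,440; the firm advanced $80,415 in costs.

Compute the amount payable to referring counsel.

$100,397.64

Fee base is the gross recovery, $1,141,440; costs are reimbursed separately.
First $32,000 at 44% = $14,080.00
Next $147,000 at 34.5% = $50,715.00
Next $166,000 at 27.5% = $45,650.00
Next $167,000 at 22% = $36,740.00
Remaining $629,440 at 16% = $100,710.40
Fee: $14,080.00 + $50,715.00 + $45,650.00 + $36,740.00 + $100,710.40 = $247,895.40
Referral share: 40.5% of $247,895.40 = $100,397.64; lead counsel retains $247,895.40 − $100,397.64 = $147,497.76.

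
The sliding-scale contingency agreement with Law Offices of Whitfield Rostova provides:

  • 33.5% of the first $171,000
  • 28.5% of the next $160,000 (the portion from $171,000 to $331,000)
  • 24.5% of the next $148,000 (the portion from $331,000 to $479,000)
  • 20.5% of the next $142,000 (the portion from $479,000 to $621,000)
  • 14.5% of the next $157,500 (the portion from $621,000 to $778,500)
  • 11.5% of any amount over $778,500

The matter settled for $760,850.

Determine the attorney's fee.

$188,533.25

First $171,000 at 33.5% = $57,285.00
Next $160,000 at 28.5% = $45,600.00
Next $148,000 at 24.5% = $36,260.00
Next $142,000 at 20.5% = $29,110.00
Remaining $139,850 at 14.5% = $20,278.25
Fee: $57,285.00 + $45,600.00 + $36,260.00 + $29,110.00 + $20,278.25 = $188,533.25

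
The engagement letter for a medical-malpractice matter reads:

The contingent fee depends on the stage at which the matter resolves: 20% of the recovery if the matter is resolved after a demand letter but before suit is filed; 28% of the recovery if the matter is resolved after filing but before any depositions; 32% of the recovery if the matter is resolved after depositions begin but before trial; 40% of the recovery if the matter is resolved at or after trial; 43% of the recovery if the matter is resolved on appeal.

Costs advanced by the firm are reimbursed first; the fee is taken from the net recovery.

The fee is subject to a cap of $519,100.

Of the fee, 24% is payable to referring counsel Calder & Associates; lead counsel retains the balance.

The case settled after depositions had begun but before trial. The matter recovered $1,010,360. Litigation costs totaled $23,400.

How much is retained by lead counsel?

Fee base (net of costs): $1,010,360 − $23,400 = $986,960
The matter settled after depositions had begun but before trial, so the 32% rate applies.
$986,960 × 32% = $315,827.20
$315,827.20 is under the $519,100 cap.
Referral share: 24% of $315,827.20 = $75,798.53; lead counsel retains $315,827.20 − $75,798.53 = $240,028.67.

$240,028.67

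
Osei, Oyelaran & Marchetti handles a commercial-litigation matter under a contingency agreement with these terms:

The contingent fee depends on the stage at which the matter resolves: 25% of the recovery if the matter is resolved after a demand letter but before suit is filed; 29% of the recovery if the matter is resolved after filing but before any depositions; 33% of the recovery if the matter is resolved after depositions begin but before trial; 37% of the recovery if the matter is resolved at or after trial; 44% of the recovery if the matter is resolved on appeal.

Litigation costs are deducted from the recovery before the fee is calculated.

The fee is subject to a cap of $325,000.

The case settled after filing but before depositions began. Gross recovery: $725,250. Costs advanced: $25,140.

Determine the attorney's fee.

Fee base (net of costs): $725,250 − $25,140 = $700,110
The matter settled after filing but before depositions began, so the 29% rate applies.
$700,110 × 29% = $203,031.90
$203,031.90 is under the $325,000 cap.

$203,031.90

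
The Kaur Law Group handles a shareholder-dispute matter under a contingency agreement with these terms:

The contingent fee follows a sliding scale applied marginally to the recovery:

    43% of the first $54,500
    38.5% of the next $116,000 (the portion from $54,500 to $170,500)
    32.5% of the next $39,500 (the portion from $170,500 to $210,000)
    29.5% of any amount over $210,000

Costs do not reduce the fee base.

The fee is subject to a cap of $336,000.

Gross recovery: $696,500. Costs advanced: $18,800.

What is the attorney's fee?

Fee base is the gross recovery, $696,500; costs are reimbursed separately.
First $54,500 at 43% = $23,435.00
Next $116,000 at 38.5% = $44,660.00
Next $39,500 at 32.5% = $12,837.50
Remaining $486,500 at 29.5% = $143,517.50
Fee: $23,435.00 + $44,660.00 + $12,837.50 + $143,517.50 = $224,450.00
$224,450.00 is under the $336,000 cap.

$224,450.00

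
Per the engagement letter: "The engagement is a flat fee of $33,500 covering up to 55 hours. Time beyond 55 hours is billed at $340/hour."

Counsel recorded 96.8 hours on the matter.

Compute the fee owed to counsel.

$47,712.00

Flat fee: $33,500.00
Excess hours: 96.8 − 55 = 41.8
Overrun: 41.8 × $340 = $14,212.00
Total: $33,500.00 + $14,212.00 = $47,712.00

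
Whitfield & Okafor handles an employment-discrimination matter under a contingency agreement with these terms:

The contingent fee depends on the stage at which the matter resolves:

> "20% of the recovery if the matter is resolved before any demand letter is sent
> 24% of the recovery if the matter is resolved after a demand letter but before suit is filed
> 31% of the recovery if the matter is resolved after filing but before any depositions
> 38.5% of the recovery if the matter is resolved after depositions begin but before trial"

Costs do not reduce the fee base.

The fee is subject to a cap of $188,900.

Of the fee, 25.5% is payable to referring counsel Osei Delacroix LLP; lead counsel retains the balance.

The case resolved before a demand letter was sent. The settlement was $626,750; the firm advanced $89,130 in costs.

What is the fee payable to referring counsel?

Fee base is the gross recovery, $626,750; costs are reimbursed separately.
The matter resolved before a demand letter was sent, so the 20% rate applies.
$626,750 × 20% = $125,350.00
$125,350.00 is under the $188,900 cap.
Referral share: 25.5% of $125,350.00 = $31,964.25; lead counsel retains $125,350.00 − $31,964.25 = $93,385.75.

$31,964.25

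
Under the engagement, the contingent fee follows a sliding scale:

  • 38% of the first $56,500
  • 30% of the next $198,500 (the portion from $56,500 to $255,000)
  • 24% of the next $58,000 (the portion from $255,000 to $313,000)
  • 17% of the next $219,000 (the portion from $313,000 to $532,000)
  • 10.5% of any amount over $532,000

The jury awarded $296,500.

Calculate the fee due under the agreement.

First $56,500 at 38% = $21,470.00
Next $198,500 at 30% = $59,550.00
Remaining $41,500 at 24% = $9,960.00
Fee: $21,470.00 + $59,550.00 + $9,960.00 = $90,980.00

$90,980.00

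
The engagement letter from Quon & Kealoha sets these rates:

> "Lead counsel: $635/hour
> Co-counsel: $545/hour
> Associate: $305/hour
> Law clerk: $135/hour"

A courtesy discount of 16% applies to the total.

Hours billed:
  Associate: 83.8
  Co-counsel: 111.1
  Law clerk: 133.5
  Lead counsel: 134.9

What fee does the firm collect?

Lead counsel: 134.9 × $635 = $85,661.50
Co-counsel: 111.1 × $545 = $60,549.50
Associate: 83.8 × $305 = $25,559.00
Law clerk: 133.5 × $135 = $18,022.50
Subtotal: $189,792.50
Less 16% discount: −$30,366.80
Total: $189,792.50 − $30,366.80 = $159,425.70

$159,425.70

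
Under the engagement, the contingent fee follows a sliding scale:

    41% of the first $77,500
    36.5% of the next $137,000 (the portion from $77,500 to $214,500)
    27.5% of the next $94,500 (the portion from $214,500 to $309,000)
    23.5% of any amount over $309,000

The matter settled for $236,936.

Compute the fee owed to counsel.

First $77,500 at 41% = $31,775.00
Next $137,000 at 36.5% = $50,005.00
Remaining $22,436 at 27.5% = $6,169.90
Fee: $31,775.00 + $50,005.00 + $6,169.90 = $87,949.90

$87,949.90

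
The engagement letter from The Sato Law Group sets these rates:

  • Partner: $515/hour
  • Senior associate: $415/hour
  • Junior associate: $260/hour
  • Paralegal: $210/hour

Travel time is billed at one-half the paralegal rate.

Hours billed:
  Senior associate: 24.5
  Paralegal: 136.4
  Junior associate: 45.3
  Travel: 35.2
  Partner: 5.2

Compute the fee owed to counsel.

Partner: 5.2 × $515 = $2,678.00
Senior associate: 24.5 × $415 = $10,167.50
Junior associate: 45.3 × $260 = $11,778.00
Paralegal: 136.4 × $210 = $28,644.00
Subtotal: $2,678.00 + $10,167.50 + $11,778.00 + $28,644.00 = $53,267.50
Travel: 35.2 × ($210 ÷ 2) = 35.2 × $105.00 = $3,696.00
Total: $53,267.50 + $3,696.00 = $56,963.50

$56,963.50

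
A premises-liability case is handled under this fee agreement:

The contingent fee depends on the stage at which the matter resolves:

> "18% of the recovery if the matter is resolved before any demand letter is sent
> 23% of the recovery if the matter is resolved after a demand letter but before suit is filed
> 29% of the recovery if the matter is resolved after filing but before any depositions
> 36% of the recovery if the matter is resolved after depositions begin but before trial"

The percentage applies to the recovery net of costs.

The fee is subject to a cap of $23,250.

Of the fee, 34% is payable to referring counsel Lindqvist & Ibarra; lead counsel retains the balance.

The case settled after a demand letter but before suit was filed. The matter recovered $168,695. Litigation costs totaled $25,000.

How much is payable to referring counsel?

$7,905.00

Fee base (net of costs): $168,695 − $25,000 = $143,695
The matter settled after a demand letter but before suit was filed, so the 23% rate applies.
$143,695 × 23% = $33,049.85
$33,049.85 exceeds the $23,250 cap, so the fee is capped at $23,250.00.
Referral share: 34% of $23,250.00 = $7,905.00; lead counsel retains $23,250.00 − $7,905.00 = $15,345.00.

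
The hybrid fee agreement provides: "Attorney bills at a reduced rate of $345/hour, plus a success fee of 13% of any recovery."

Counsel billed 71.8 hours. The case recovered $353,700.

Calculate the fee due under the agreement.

$70,752.00

Hourly: 71.8 × $345 = $24,771.00
Success fee: 13% of $353,700 = $45,981.00
Total: $24,771.00 + $45,981.00 = $70,752.00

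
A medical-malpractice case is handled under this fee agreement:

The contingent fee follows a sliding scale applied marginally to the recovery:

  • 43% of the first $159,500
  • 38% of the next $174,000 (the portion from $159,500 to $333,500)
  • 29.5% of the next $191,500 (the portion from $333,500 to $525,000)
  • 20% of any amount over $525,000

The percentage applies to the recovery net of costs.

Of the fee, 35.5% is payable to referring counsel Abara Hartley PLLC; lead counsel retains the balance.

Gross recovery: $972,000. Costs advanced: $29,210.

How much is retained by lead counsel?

$177,217.30

Fee base (net of costs): $972,000 − $29,210 = $942,790
First $159,500 at 43% = $68,585.00
Next $174,000 at 38% = $66,120.00
Next $191,500 at 29.5% = $56,492.50
Remaining $417,790 at 20% = $83,558.00
Fee: $68,585.00 + $66,120.00 + $56,492.50 + $83,558.00 = $274,755.50
Referral share: 35.5% of $274,755.50 = $97,538.20; lead counsel retains $274,755.50 − $97,538.20 = $177,217.30.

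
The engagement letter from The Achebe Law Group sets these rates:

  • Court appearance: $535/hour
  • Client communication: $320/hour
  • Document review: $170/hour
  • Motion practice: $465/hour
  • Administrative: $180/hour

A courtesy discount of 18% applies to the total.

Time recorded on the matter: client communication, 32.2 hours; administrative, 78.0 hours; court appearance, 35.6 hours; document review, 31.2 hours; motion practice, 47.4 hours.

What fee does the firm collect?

$58,002.70

Court appearance: 35.6 × $535 = $19,046.00
Client communication: 32.2 × $320 = $10,304.00
Document review: 31.2 × $170 = $5,304.00
Motion practice: 47.4 × $465 = $22,041.00
Administrative: 78.0 × $180 = $14,040.00
Subtotal: $70,735.00
Less 18% discount: −$12,732.30
Total: $70,735.00 − $12,732.30 = $58,002.70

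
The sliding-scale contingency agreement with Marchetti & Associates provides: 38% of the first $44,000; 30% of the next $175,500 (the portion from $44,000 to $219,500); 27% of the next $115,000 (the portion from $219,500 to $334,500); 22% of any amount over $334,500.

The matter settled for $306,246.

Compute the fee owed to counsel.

First $44,000 at 38% = $16,720.00
Next $175,500 at 30% = $52,650.00
Remaining $86,746 at 27% = $23,421.42
Fee: $16,720.00 + $52,650.00 + $23,421.42 = $92,791.42

$92,791.42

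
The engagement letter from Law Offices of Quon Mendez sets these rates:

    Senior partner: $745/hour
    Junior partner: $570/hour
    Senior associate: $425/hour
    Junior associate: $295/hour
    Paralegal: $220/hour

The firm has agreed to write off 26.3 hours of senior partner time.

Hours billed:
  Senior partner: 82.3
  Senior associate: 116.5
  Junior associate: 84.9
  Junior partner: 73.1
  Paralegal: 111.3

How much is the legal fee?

Senior partner: 82.3 × $745 = $61,313.50
Junior partner: 73.1 × $570 = $41,667.00
Senior associate: 116.5 × $425 = $49,512.50
Junior associate: 84.9 × $295 = $25,045.50
Paralegal: 111.3 × $220 = $24,486.00
Subtotal: $202,024.50
Write-off: 26.3 × $745 = $19,593.50
Total: $202,024.50 − $19,593.50 = $182,431.00

$182,431.00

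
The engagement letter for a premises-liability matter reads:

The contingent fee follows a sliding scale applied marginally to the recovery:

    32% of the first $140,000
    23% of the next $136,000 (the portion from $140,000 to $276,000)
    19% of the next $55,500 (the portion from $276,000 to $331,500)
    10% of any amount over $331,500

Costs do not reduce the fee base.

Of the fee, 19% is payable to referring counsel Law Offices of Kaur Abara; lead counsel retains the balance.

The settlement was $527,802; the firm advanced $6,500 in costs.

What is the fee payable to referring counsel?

$20,188.49

Fee base is the gross recovery, $527,802; costs are reimbursed separately.
First $140,000 at 32% = $44,800.00
Next $136,000 at 23% = $31,280.00
Next $55,500 at 19% = $10,545.00
Remaining $196,302 at 10% = $19,630.20
Fee: $44,800.00 + $31,280.00 + $10,545.00 + $19,630.20 = $106,255.20
Referral share: 19% of $106,255.20 = $20,188.49; lead counsel retains $106,255.20 − $20,188.49 = $86,066.71.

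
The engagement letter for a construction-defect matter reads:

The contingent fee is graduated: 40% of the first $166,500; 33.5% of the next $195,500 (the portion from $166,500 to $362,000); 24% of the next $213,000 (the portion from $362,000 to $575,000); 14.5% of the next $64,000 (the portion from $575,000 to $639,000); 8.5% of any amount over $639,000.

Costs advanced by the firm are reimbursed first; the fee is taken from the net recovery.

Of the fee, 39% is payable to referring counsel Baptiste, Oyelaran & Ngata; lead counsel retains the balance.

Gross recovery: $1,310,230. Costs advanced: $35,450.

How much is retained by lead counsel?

$150,385.62

Fee base (net of costs): $1,310,230 − $35,450 = $1,274,780
First $166,500 at 40% = $66,600.00
Next $195,500 at 33.5% = $65,492.50
Next $213,000 at 24% = $51,120.00
Next $64,000 at 14.5% = $9,280.00
Remaining $635,780 at 8.5% = $54,041.30
Fee: $66,600.00 + $65,492.50 + $51,120.00 + $9,280.00 + $54,041.30 = $246,533.80
Referral share: 39% of $246,533.80 = $96,148.18; lead counsel retains $246,533.80 − $96,148.18 = $150,385.62.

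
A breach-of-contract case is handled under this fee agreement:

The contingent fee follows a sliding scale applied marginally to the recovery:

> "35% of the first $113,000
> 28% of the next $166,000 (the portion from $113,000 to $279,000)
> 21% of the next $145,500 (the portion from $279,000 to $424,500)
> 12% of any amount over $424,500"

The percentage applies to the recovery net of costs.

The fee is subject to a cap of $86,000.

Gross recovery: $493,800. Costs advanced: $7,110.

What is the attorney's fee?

Fee base (net of costs): $493,800 − $7,110 = $486,690
First $113,000 at 35% = $39,550.00
Next $166,000 at 28% = $46,480.00
Next $145,500 at 21% = $30,555.00
Remaining $62,190 at 12% = $7,462.80
Fee: $39,550.00 + $46,480.00 + $30,555.00 + $7,462.80 = $124,047.80
$124,047.80 exceeds the $86,000 cap, so the fee is capped at $86,000.00.

$86,000.00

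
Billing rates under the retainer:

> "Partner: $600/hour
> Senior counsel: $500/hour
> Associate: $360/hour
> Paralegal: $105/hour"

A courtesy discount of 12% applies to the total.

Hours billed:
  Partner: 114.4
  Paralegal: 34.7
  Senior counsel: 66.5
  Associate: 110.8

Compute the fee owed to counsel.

Partner: 114.4 × $600 = $68,640.00
Senior counsel: 66.5 × $500 = $33,250.00
Associate: 110.8 × $360 = $39,888.00
Paralegal: 34.7 × $105 = $3,643.50
Subtotal: $145,421.50
Less 12% discount: −$17,450.58
Total: $145,421.50 − $17,450.58 = $127,970.92

$127,970.92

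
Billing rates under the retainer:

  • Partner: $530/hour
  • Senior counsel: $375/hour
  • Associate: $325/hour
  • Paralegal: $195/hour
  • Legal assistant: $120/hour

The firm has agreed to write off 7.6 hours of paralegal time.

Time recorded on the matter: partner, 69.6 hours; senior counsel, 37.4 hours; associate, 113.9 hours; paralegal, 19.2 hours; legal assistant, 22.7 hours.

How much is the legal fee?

Partner: 69.6 × $530 = $36,888.00
Senior counsel: 37.4 × $375 = $14,025.00
Associate: 113.9 × $325 = $37,017.50
Paralegal: 19.2 × $195 = $3,744.00
Legal assistant: 22.7 × $120 = $2,724.00
Subtotal: $94,398.50
Write-off: 7.6 × $195 = $1,482.00
Total: $94,398.50 − $1,482.00 = $92,916.50

$92,916.50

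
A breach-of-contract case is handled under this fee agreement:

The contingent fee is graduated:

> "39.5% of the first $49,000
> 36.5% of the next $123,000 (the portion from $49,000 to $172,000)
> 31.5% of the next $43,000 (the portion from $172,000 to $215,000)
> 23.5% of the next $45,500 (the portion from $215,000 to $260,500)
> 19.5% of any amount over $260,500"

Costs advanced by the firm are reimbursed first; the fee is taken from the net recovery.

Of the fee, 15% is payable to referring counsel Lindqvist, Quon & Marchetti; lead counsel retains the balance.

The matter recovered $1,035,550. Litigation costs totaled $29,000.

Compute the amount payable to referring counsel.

$35,095.09

Fee base (net of costs): $1,035,550 − $29,000 = $1,006,550
First $49,000 at 39.5% = $19,355.00
Next $123,000 at 36.5% = $44,895.00
Next $43,000 at 31.5% = $13,545.00
Next $45,500 at 23.5% = $10,692.50
Remaining $746,050 at 19.5% = $145,479.75
Fee: $19,355.00 + $44,895.00 + $13,545.00 + $10,692.50 + $145,479.75 = $233,967.25
Referral share: 15% of $233,967.25 = $35,095.09; lead counsel retains $233,967.25 − $35,095.09 = $198,872.16.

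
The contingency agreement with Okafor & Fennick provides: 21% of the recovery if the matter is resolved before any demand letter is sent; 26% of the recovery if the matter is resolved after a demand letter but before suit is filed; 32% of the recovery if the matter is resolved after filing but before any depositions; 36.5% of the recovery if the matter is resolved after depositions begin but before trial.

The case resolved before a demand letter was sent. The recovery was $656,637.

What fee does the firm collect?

$137,893.77

The matter resolved before a demand letter was sent, so the 21% rate applies.
$656,637 × 21% = $137,893.77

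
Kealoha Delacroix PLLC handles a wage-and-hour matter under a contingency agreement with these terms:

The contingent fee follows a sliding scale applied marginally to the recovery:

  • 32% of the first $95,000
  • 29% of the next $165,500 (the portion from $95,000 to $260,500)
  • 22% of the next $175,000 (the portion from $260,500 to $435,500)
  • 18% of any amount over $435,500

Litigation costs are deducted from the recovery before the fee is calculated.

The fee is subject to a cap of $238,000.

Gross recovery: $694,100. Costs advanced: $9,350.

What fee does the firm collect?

$161,760.00

Fee base (net of costs): $694,100 − $9,350 = $684,750
First $95,000 at 32% = $30,400.00
Next $165,500 at 29% = $47,995.00
Next $175,000 at 22% = $38,500.00
Remaining $249,250 at 18% = $44,865.00
Fee: $30,400.00 + $47,995.00 + $38,500.00 + $44,865.00 = $161,760.00
$161,760.00 is under the $238,000 cap.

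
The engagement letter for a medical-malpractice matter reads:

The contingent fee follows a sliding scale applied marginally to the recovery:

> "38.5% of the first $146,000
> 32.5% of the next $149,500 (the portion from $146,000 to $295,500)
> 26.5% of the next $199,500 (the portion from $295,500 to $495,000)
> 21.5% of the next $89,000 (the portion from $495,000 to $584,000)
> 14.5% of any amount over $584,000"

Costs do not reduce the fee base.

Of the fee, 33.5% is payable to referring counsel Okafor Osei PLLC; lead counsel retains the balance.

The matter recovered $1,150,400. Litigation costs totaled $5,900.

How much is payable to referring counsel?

Fee base is the gross recovery, $1,150,400; costs are reimbursed separately.
First $146,000 at 38.5% = $56,210.00
Next $149,500 at 32.5% = $48,587.50
Next $199,500 at 26.5% = $52,867.50
Next $89,000 at 21.5% = $19,135.00
Remaining $566,400 at 14.5% = $82,128.00
Fee: $56,210.00 + $48,587.50 + $52,867.50 + $19,135.00 + $82,128.00 = $258,928.00
Referral share: 33.5% of $258,928.00 = $86,740.88; lead counsel retains $258,928.00 − $86,740.88 = $172,187.12.

$86,740.88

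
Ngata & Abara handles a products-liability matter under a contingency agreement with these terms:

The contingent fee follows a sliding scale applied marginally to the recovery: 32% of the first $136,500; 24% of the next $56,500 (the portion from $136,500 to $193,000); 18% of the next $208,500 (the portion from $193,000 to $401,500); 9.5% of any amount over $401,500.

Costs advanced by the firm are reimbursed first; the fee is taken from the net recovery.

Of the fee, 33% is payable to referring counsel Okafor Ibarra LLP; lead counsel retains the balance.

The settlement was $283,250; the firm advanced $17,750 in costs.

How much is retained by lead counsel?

$47,094.30

Fee base (net of costs): $283,250 − $17,750 = $265,500
First $136,500 at 32% = $43,680.00
Next $56,500 at 24% = $13,560.00
Remaining $72,500 at 18% = $13,050.00
Fee: $43,680.00 + $13,560.00 + $13,050.00 = $70,290.00
Referral share: 33% of $70,290.00 = $23,195.70; lead counsel retains $70,290.00 − $23,195.70 = $47,094.30.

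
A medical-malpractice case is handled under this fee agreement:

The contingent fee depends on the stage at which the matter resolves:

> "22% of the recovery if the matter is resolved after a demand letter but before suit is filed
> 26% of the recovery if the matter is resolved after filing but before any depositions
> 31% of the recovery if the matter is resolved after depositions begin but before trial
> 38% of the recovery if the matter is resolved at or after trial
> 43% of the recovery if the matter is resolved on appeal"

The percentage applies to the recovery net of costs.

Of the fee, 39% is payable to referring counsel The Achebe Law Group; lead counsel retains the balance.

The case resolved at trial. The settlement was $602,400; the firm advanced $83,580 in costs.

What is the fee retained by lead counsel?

Fee base (net of costs): $602,400 − $83,580 = $518,820
The matter resolved at trial, so the 38% rate applies.
$518,820 × 38% = $197,151.60
Referral share: 39% of $197,151.60 = $76,889.12; lead counsel retains $197,151.60 − $76,889.12 = $120,262.48.

$120,262.48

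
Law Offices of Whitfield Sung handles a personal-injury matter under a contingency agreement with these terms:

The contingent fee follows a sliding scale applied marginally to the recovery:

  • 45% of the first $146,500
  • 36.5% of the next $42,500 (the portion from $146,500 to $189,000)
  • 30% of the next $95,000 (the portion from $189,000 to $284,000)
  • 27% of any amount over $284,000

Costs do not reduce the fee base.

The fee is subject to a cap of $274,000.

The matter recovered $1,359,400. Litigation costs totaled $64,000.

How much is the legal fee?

Fee base is the gross recovery, $1,359,400; costs are reimbursed separately.
First $146,500 at 45% = $65,925.00
Next $42,500 at 36.5% = $15,512.50
Next $95,000 at 30% = $28,500.00
Remaining $1,075,400 at 27% = $290,358.00
Fee: $65,925.00 + $15,512.50 + $28,500.00 + $290,358.00 = $400,295.50
$400,295.50 exceeds the $274,000 cap, so the fee is capped at $274,000.00.

$274,000.00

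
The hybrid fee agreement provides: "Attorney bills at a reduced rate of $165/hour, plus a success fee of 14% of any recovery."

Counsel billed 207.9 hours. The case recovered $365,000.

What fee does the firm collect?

Hourly: 207.9 × $165 = $34,303.50
Success fee: 14% of $365,000 = $51,100.00
Total: $34,303.50 + $51,100.00 = $85,403.50

$85,403.50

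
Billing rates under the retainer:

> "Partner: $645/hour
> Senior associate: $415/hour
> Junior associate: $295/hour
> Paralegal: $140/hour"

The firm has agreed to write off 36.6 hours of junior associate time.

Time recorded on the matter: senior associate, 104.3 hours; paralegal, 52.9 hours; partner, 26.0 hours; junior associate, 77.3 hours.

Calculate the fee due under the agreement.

$79,467.00

Partner: 26.0 × $645 = $16,770.00
Senior associate: 104.3 × $415 = $43,284.50
Junior associate: 77.3 × $295 = $22,803.50
Paralegal: 52.9 × $140 = $7,406.00
Subtotal: $90,264.00
Write-off: 36.6 × $295 = $10,797.00
Total: $90,264.00 − $10,797.00 = $79,467.00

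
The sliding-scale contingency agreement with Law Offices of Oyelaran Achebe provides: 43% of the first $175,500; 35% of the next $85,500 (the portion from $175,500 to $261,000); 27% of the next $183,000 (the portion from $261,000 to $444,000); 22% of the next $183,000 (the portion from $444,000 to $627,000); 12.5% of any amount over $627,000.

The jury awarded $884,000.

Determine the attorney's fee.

$227,185.00

First $175,500 at 43% = $75,465.00
Next $85,500 at 35% = $29,925.00
Next $183,000 at 27% = $49,410.00
Next $183,000 at 22% = $40,260.00
Remaining $257,000 at 12.5% = $32,125.00
Fee: $75,465.00 + $29,925.00 + $49,410.00 + $40,260.00 + $32,125.00 = $227,185.00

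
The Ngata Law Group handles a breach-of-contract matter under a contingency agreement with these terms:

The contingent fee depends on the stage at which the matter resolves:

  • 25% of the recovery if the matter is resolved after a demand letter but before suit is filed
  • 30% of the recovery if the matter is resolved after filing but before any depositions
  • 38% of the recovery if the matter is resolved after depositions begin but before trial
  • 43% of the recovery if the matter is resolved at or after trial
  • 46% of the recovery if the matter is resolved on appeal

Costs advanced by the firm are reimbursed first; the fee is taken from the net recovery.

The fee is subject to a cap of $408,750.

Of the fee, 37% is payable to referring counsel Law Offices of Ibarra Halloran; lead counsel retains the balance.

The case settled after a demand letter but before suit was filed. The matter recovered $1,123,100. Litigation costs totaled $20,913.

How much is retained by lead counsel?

$173,594.45

Fee base (net of costs): $1,123,100 − $20,913 = $1,102,187
The matter settled after a demand letter but before suit was filed, so the 25% rate applies.
$1,102,187 × 25% = $275,546.75
$275,546.75 is under the $408,750 cap.
Referral share: 37% of $275,546.75 = $101,952.30; lead counsel retains $275,546.75 − $101,952.30 = $173,594.45.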